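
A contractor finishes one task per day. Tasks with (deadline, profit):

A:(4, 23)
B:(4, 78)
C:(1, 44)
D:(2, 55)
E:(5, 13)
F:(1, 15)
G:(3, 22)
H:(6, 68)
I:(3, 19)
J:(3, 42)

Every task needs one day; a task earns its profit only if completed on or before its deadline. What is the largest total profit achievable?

300

Profit order: B=78 H=68 D=55 C=44 J=42 A=23 G=22 I=19 F=15 E=13
Assign: B→slot 4, H→slot 6, D→slot 2, C→slot 1, J→slot 3, A skipped, G skipped, I skipped, F skipped, E→slot 5.
Slots: [1:C] [2:D] [3:J] [4:B] [5:E] [6:H]
Profit = 44 + 55 + 42 + 78 + 13 + 68 = 300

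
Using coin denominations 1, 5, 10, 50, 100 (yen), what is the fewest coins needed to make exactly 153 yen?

5

153 − 1×100→53 − 1×50→3 − 3×1→0
Total coins = 1 + 1 + 3 = 5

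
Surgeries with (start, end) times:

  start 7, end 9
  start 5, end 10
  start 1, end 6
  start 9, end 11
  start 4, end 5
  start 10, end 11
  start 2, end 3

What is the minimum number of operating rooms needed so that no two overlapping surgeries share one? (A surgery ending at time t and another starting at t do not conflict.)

2

starts: [1, 2, 4, 5, 7, 9, 10]
ends:   [3, 5, 6, 9, 10, 11, 11]
s1→1 s2→2  — peak 2.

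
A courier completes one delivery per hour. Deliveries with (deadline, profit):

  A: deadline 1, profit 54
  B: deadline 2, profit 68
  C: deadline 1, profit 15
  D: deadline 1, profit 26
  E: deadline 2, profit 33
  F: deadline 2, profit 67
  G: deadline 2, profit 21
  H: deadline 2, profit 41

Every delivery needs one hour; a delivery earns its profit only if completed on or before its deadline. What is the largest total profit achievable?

135

By profit: B(d2,68), F(d2,67), A(d1,54), H(d2,41), E(d2,33), D(d1,26), G(d2,21), C(d1,15)
B→slot 2; F→slot 1; A skipped; H skipped; E skipped; D skipped; G skipped; C skipped.
Profit = 67 + 68 = 135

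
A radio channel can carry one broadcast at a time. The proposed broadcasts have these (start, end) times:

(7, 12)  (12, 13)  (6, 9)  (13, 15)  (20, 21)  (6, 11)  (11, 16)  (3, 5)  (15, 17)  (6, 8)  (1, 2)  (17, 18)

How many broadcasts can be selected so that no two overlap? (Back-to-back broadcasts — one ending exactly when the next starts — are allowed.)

8

Greedy by earliest finish: after sorting by end time, pick each interval compatible with the last pick.
By end time: (1,2), (3,5), (6,8), (6,9), (6,11), (7,12), (12,13), (13,15), (11,16), (15,17), (17,18), (20,21).
Pick (1,2); next start ≥ 2 → (3,5); next start ≥ 5 → (6,8); next start ≥ 8 → (12,13); next start ≥ 13 → (13,15); next start ≥ 15 → (15,17); next start ≥ 17 → (17,18); next start ≥ 18 → (20,21).
Selected 8 broadcasts.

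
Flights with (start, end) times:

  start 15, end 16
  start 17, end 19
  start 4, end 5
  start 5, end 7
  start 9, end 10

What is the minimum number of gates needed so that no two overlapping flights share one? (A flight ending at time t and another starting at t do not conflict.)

Events (time:±→running): 4:+→1 … peak 1.

1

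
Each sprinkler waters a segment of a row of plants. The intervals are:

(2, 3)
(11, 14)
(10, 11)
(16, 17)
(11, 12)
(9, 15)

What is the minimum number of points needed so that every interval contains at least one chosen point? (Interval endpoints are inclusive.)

3

Process intervals by earliest right end; each time one isn't hit yet, stab at its right endpoint.
By right end: [2,3]  [10,11]  [11,12]  [11,14]  [9,15]  [16,17]
[2,3] uncovered → point at 3; [10,11] uncovered → point at 11; [16,17] uncovered → point at 17.
Points: 3, 11, 17 (3 total).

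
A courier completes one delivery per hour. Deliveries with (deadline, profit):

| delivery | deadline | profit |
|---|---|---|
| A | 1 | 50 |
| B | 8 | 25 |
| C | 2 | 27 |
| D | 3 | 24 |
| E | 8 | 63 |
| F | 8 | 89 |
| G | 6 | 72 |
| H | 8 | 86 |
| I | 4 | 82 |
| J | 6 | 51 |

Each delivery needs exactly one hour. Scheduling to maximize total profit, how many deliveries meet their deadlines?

8

Take jobs in profit order; each goes to the latest open slot no later than its deadline.
By profit: F(d8,89), H(d8,86), I(d4,82), G(d6,72), E(d8,63), J(d6,51), A(d1,50), C(d2,27), B(d8,25), D(d3,24)
F→slot 8; H→slot 7; I→slot 4; G→slot 6; E→slot 5; J→slot 3; A→slot 1; C→slot 2; B skipped; D skipped.
8 of 10 scheduled.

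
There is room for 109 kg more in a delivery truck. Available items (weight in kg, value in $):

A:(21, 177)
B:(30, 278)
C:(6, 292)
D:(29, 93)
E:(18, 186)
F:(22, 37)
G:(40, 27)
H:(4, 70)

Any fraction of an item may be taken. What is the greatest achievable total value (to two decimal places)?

1097.68

Ratios (sorted): C 48.67, H 17.50, E 10.33, B 9.27, A 8.43, D 3.21, F 1.68, G 0.68
take C (6 @ 292); take H (4 @ 70); take E (18 @ 186); take B (30 @ 278); take A (21 @ 177); take D (29 @ 93); take 1/22 of F → 1.68. Capacity used 109/109.
Total value = 1097.68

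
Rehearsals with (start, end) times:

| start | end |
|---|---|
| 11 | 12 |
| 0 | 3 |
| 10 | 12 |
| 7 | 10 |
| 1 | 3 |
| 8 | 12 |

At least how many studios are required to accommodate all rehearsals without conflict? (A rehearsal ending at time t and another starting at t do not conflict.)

3

Events (time:±→running): 0:+→1 1:+→2 3:-→1 3:-→0 7:+→1 8:+→2 10:-→1 10:+→2 11:+→3 … peak 3.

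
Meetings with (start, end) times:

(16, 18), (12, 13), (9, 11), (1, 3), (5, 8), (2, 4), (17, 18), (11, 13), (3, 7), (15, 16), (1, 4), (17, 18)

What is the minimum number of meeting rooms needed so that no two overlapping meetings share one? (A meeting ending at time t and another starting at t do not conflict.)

The answer is the maximum number of intervals overlapping at any instant.
starts: [1, 1, 2, 3, 5, 9, 11, 12, 15, 16, 17, 17]
ends:   [3, 4, 4, 7, 8, 11, 13, 13, 16, 18, 18, 18]
s1→1 s1→2 s2→3  — peak 3.

3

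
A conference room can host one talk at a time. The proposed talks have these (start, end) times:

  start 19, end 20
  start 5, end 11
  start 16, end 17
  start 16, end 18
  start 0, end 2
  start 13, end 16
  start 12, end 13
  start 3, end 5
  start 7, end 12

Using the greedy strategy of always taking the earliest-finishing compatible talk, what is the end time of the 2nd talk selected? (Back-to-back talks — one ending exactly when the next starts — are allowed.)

5

Sort by end time and greedily take each interval whose start is ≥ the last chosen end.
By end time: (0,2), (3,5), (5,11), (7,12), (12,13), (13,16), (16,17), (16,18), (19,20).
Pick (0,2); next start ≥ 2 → (3,5); next start ≥ 5 → (5,11); next start ≥ 11 → (12,13); next start ≥ 13 → (13,16); next start ≥ 16 → (16,17); next start ≥ 17 → (19,20).
Selected: (0,2) (3,5) (5,11) (12,13) (13,16) (16,17) (19,20)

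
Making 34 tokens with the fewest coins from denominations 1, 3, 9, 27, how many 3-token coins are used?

2

34 − 1×27→7 − 2×3→1 − 1×1→0
Count of 3: 2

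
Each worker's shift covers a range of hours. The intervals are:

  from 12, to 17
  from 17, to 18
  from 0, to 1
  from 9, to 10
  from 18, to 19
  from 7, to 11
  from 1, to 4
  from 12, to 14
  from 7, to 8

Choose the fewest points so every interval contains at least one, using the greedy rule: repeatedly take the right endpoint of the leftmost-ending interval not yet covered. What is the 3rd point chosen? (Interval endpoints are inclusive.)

10

Sorted: [0,1] [1,4] [7,8] [9,10] [7,11] [12,14] [12,17] [17,18] [18,19]
{[0,1],[1,4]} hit by 1; {[7,8]} hit by 8; {[9,10],[7,11]} hit by 10; {[12,14],[12,17]} hit by 14; {[17,18],[18,19]} hit by 18.
Points: 1, 8, 10, 14, 18 (5 total).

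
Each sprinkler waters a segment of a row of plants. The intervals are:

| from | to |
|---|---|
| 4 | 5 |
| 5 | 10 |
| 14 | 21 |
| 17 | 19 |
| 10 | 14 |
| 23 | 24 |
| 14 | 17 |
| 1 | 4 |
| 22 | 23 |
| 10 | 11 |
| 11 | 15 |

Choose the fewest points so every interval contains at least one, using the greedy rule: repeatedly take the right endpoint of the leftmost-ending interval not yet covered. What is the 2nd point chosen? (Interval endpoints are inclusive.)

Sort by right endpoint; whenever an interval is uncovered, place a point at its right end.
Sorted: [1,4] [4,5] [5,10] [10,11] [10,14] [11,15] [14,17] [17,19] [14,21] [22,23] [23,24]
{[1,4],[4,5]} hit by 4; {[5,10],[10,11],[10,14]} hit by 10; {[11,15],[14,17]} hit by 15; {[17,19],[14,21]} hit by 19; {[22,23],[23,24]} hit by 23.
Points: 4, 10, 15, 19, 23 (5 total).

10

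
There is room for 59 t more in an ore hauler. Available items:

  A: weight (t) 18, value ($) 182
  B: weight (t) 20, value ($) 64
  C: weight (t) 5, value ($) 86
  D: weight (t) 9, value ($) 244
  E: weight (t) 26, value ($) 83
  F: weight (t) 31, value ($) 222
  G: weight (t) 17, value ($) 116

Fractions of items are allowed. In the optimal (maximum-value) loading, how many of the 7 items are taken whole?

3

Greedy by value/weight ratio, highest first.
Order: D (244/9=27.11) > C (86/5=17.20) > A (182/18=10.11) > F (222/31=7.16) > G (116/17=6.82) > B (64/20=3.20) > E (83/26=3.19)
Fill: take D (9 @ 244) → take C (5 @ 86) → take A (18 @ 182) → take 27/31 of F → 193.35; 59/59 used.
3 item(s) taken whole; one partial (take 27/31 of F).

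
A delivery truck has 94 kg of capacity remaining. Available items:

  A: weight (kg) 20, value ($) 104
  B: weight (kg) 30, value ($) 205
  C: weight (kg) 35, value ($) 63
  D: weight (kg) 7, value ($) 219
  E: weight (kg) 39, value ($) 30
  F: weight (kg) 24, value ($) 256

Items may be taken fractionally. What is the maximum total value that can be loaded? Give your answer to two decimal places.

807.40

Sort by value per unit weight and fill in that order.
Order: D (219/7=31.29) > F (256/24=10.67) > B (205/30=6.83) > A (104/20=5.20) > C (63/35=1.80) > E (30/39=0.77)
Fill: take D (7 @ 219) → take F (24 @ 256) → take B (30 @ 205) → take A (20 @ 104) → take 13/35 of C → 23.40; 94/94 used.
Total value = 807.40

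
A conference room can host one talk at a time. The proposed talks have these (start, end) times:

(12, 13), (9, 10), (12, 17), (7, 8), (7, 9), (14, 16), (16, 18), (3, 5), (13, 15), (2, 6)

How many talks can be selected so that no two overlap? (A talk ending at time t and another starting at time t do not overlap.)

Sort by end time and greedily take each interval whose start is ≥ the last chosen end.
Sorted by end: (3,5)  (2,6)  (7,8)  (7,9)  (9,10)  (12,13)  (13,15)  (14,16)  (12,17)  (16,18)
take (3,5); take (7,8); skip (7,9); take (9,10); take (12,13); take (13,15); take (16,18).
Selected 6 talks.

6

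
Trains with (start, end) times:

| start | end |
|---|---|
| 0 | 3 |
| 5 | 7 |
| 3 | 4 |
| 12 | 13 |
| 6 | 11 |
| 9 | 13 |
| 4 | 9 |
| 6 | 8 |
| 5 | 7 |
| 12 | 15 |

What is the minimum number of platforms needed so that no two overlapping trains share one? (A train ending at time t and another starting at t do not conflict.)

Events (time:±→running): 0:+→1 3:-→0 3:+→1 4:-→0 4:+→1 5:+→2 5:+→3 6:+→4 6:+→5 … peak 5.

5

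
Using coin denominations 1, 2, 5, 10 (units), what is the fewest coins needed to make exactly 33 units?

5

33 − 3×10→3 − 1×2→1 − 1×1→0
Total coins = 3 + 1 + 1 = 5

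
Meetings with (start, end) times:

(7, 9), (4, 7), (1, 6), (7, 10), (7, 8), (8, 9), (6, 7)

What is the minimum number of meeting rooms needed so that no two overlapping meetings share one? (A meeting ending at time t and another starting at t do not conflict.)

starts: [1, 4, 6, 7, 7, 7, 8]
ends:   [6, 7, 7, 8, 9, 9, 10]
s1→1 s4→2 e6→1 s6→2 e7→1 e7→0 s7→1 s7→2 s7→3  — peak 3.

3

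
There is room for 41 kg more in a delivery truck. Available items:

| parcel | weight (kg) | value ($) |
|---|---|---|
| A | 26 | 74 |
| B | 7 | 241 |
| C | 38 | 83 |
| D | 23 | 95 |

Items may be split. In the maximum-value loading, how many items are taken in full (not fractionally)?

Ratios (sorted): B 34.43, D 4.13, A 2.85, C 2.18
take B (7 @ 241); take D (23 @ 95); take 11/26 of A → 31.31. Capacity used 41/41.
2 item(s) taken whole; one partial (take 11/26 of A).

2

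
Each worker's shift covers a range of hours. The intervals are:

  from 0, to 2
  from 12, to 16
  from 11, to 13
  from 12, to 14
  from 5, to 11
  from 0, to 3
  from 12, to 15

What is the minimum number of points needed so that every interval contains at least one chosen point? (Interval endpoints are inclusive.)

Sort by right endpoint; whenever an interval is uncovered, place a point at its right end.
Sorted: [0,2] [0,3] [5,11] [11,13] [12,14] [12,15] [12,16]
{[0,2],[0,3]} hit by 2; {[5,11],[11,13]} hit by 11; {[12,14],[12,15],[12,16]} hit by 14.
Points: 2, 11, 14 (3 total).

3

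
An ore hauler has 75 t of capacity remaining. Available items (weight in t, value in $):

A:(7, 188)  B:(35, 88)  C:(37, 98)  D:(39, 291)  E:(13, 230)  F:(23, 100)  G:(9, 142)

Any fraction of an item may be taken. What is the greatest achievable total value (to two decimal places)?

881.43

Ratios (sorted): A 26.86, E 17.69, G 15.78, D 7.46, F 4.35, C 2.65, B 2.51
take A (7 @ 188); take E (13 @ 230); take G (9 @ 142); take D (39 @ 291); take 7/23 of F → 30.43. Capacity used 75/75.
Total value = 881.43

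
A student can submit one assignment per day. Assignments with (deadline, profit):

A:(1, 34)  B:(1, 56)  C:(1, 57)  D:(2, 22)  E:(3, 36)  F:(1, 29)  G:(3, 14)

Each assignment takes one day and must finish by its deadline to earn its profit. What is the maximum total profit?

Sort by profit descending; place each in the latest free slot ≤ its deadline.
Profit order: C=57 B=56 E=36 A=34 F=29 D=22 G=14
Assign: C→slot 1, B skipped, E→slot 3, A skipped, F skipped, D→slot 2, G skipped.
Slots: [1:C] [2:D] [3:E]
Profit = 57 + 22 + 36 = 115

115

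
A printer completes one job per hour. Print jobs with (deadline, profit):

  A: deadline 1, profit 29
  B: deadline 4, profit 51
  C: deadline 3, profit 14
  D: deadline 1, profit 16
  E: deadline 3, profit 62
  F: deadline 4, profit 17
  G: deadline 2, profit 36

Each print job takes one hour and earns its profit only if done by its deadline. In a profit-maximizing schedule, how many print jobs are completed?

Sort by profit descending; place each in the latest free slot ≤ its deadline.
By profit: E(d3,62), B(d4,51), G(d2,36), A(d1,29), F(d4,17), D(d1,16), C(d3,14)
E→slot 3; B→slot 4; G→slot 2; A→slot 1; F skipped; D skipped; C skipped.
4 of 7 scheduled.

4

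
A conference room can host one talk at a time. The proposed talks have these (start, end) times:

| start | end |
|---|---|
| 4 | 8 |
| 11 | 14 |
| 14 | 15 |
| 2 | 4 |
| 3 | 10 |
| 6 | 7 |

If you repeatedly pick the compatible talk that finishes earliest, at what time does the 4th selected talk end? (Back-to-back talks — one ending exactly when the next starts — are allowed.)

Sorted by end: (2,4)  (6,7)  (4,8)  (3,10)  (11,14)  (14,15)
take (2,4); take (6,7); skip (4,8); take (11,14); take (14,15).
Selected: (2,4) (6,7) (11,14) (14,15)

15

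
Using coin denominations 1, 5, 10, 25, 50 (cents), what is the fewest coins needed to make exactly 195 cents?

Greedy: take as many of the largest coin as possible, then repeat with the remainder.
195 = 3×50 + 1×25 + 2×10
Total coins = 3 + 1 + 2 = 6

6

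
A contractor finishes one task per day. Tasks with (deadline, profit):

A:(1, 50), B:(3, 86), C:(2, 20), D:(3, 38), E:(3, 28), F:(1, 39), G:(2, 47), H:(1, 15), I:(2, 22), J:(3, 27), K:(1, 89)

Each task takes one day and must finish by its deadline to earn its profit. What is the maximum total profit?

222

Take jobs in profit order; each goes to the latest open slot no later than its deadline.
Profit order: K=89 B=86 A=50 G=47 F=39 D=38 E=28 J=27 I=22 C=20 H=15
Assign: K→slot 1, B→slot 3, A skipped, G→slot 2, F skipped, D skipped, E skipped, J skipped, I skipped, C skipped, H skipped.
Slots: [1:K] [2:G] [3:B]
Profit = 89 + 47 + 86 = 222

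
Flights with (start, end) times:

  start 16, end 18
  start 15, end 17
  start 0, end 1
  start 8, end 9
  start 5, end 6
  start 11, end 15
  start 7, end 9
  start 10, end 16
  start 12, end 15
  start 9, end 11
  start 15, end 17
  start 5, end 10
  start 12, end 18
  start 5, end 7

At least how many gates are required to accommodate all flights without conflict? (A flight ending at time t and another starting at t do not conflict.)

Count concurrent intervals with a sweep; the peak is the room count.
starts: [0, 5, 5, 5, 7, 8, 9, 10, 11, 12, 12, 15, 15, 16]
ends:   [1, 6, 7, 9, 9, 10, 11, 15, 15, 16, 17, 17, 18, 18]
s0→1 e1→0 s5→1 s5→2 s5→3 e6→2 e7→1 s7→2 s8→3 e9→2 e9→1 s9→2 e10→1 s10→2 e11→1 s11→2 s12→3 s12→4  — peak 4.

4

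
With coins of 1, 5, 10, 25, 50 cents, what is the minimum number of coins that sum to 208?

8

Use the largest denomination that fits, subtract, and repeat.
208 = 4×50 + 1×5 + 3×1
Total coins = 4 + 1 + 3 = 8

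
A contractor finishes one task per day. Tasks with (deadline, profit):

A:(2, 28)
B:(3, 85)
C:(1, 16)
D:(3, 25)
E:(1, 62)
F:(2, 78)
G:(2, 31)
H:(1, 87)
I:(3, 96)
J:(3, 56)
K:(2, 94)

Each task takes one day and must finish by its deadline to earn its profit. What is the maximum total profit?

Take jobs in profit order; each goes to the latest open slot no later than its deadline.
By profit: I(d3,96), K(d2,94), H(d1,87), B(d3,85), F(d2,78), E(d1,62), J(d3,56), G(d2,31), A(d2,28), D(d3,25), C(d1,16)
I→slot 3; K→slot 2; H→slot 1; B skipped; F skipped; E skipped; J skipped; G skipped; A skipped; D skipped; C skipped.
Profit = 87 + 94 + 96 = 277

277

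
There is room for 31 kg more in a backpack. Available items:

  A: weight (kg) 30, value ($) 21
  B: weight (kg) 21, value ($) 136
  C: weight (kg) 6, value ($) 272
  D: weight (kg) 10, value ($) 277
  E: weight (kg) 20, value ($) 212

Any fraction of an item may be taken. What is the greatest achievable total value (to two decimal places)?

708.00

Sort by value per unit weight and fill in that order.
Order: C (272/6=45.33) > D (277/10=27.70) > E (212/20=10.60) > B (136/21=6.48) > A (21/30=0.70)
Fill: take C (6 @ 272) → take D (10 @ 277) → take 15/20 of E → 159.00; 31/31 used.
Total value = 708.00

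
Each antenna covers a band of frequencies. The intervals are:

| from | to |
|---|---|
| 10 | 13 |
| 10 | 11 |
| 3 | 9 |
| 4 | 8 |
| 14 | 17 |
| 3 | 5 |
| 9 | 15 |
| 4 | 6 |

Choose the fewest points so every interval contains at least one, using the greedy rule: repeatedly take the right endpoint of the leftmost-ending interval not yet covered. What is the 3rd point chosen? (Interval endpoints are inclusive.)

Sort by right endpoint; whenever an interval is uncovered, place a point at its right end.
By right end: [3,5]  [4,6]  [4,8]  [3,9]  [10,11]  [10,13]  [9,15]  [14,17]
[3,5] uncovered → point at 5; [10,11] uncovered → point at 11; [14,17] uncovered → point at 17.
Points: 5, 11, 17 (3 total).

17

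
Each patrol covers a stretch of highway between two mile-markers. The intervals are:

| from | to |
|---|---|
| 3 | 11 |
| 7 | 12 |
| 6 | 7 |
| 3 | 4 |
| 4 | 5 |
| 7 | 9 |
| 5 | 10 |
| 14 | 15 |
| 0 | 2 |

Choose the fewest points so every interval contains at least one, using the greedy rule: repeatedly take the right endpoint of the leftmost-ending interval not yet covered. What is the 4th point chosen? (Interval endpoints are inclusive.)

15

Sort by right endpoint; whenever an interval is uncovered, place a point at its right end.
By right end: [0,2]  [3,4]  [4,5]  [6,7]  [7,9]  [5,10]  [3,11]  [7,12]  [14,15]
[0,2] uncovered → point at 2; [3,4] uncovered → point at 4; [6,7] uncovered → point at 7; [14,15] uncovered → point at 15.
Points: 2, 4, 7, 15 (4 total).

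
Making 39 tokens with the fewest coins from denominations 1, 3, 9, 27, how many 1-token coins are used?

0

39 = 1×27 + 1×9 + 1×3
Count of 1: 0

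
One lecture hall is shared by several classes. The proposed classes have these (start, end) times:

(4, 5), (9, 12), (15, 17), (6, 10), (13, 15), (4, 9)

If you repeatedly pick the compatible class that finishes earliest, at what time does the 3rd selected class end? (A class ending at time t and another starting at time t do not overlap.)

15

Sort by end time and greedily take each interval whose start is ≥ the last chosen end.
Sorted by end: (4,5)  (4,9)  (6,10)  (9,12)  (13,15)  (15,17)
take (4,5); skip (4,9); take (6,10); take (13,15); take (15,17).
Selected: (4,5) (6,10) (13,15) (15,17)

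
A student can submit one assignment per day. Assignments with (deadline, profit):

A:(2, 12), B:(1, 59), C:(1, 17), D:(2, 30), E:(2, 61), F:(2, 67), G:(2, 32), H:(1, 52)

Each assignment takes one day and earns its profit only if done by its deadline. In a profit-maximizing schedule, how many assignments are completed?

2

Profit order: F=67 E=61 B=59 H=52 G=32 D=30 C=17 A=12
Assign: F→slot 2, E→slot 1, B skipped, H skipped, G skipped, D skipped, C skipped, A skipped.
Slots: [1:E] [2:F]
2 of 8 scheduled.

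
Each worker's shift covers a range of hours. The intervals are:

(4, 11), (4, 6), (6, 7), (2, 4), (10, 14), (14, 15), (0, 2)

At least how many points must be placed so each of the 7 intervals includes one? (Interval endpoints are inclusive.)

Process intervals by earliest right end; each time one isn't hit yet, stab at its right endpoint.
Sorted: [0,2] [2,4] [4,6] [6,7] [4,11] [10,14] [14,15]
{[0,2],[2,4]} hit by 2; {[4,6],[6,7],[4,11]} hit by 6; {[10,14],[14,15]} hit by 14.
Points: 2, 6, 14 (3 total).

3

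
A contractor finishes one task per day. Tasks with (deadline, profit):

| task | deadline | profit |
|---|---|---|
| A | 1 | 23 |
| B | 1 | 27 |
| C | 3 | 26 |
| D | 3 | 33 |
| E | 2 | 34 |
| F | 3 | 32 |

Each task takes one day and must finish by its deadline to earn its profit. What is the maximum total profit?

Profit order: E=34 D=33 F=32 B=27 C=26 A=23
Assign: E→slot 2, D→slot 3, F→slot 1, B skipped, C skipped, A skipped.
Slots: [1:F] [2:E] [3:D]
Profit = 32 + 34 + 33 = 99

99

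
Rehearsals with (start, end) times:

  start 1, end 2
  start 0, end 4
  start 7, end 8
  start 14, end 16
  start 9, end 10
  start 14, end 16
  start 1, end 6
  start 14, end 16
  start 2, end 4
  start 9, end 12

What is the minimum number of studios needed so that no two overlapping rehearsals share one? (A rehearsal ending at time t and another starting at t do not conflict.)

3

starts: [0, 1, 1, 2, 7, 9, 9, 14, 14, 14]
ends:   [2, 4, 4, 6, 8, 10, 12, 16, 16, 16]
s0→1 s1→2 s1→3  — peak 3.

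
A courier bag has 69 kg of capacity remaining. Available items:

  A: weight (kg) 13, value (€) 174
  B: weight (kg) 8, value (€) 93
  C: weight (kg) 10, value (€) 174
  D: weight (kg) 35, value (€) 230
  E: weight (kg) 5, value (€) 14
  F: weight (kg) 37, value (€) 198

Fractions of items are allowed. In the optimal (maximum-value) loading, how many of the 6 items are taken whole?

4

Sort by value per unit weight and fill in that order.
Ratios (sorted): C 17.40, A 13.38, B 11.62, D 6.57, F 5.35, E 2.80
take C (10 @ 174); take A (13 @ 174); take B (8 @ 93); take D (35 @ 230); take 3/37 of F → 16.05. Capacity used 69/69.
4 item(s) taken whole; one partial (take 3/37 of F).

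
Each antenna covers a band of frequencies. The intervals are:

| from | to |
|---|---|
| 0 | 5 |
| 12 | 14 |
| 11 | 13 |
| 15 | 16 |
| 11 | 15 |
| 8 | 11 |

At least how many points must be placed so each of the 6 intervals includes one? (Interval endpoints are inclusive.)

Process intervals by earliest right end; each time one isn't hit yet, stab at its right endpoint.
By right end: [0,5]  [8,11]  [11,13]  [12,14]  [11,15]  [15,16]
[0,5] uncovered → point at 5; [8,11] uncovered → point at 11; [12,14] uncovered → point at 14; [15,16] uncovered → point at 16.
Points: 5, 11, 14, 16 (4 total).

4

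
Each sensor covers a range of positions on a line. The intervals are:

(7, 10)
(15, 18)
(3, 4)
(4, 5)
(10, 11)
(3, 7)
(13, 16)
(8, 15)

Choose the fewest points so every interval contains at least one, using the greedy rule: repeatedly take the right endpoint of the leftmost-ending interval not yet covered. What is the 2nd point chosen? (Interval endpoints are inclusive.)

10

Process intervals by earliest right end; each time one isn't hit yet, stab at its right endpoint.
By right end: [3,4]  [4,5]  [3,7]  [7,10]  [10,11]  [8,15]  [13,16]  [15,18]
[3,4] uncovered → point at 4; [7,10] uncovered → point at 10; [13,16] uncovered → point at 16.
Points: 4, 10, 16 (3 total).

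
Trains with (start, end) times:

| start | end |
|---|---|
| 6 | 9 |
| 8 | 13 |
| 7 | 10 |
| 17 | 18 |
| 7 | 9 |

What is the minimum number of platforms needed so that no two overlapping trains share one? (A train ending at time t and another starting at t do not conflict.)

4

Count concurrent intervals with a sweep; the peak is the room count.
Events (time:±→running): 6:+→1 7:+→2 7:+→3 8:+→4 … peak 4.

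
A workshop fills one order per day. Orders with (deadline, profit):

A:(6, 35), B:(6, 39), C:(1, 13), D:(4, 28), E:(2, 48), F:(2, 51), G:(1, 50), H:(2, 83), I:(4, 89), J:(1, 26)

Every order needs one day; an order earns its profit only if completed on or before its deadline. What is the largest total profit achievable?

325

By profit: I(d4,89), H(d2,83), F(d2,51), G(d1,50), E(d2,48), B(d6,39), A(d6,35), D(d4,28), J(d1,26), C(d1,13)
I→slot 4; H→slot 2; F→slot 1; G skipped; E skipped; B→slot 6; A→slot 5; D→slot 3; J skipped; C skipped.
Profit = 51 + 83 + 28 + 89 + 35 + 39 = 325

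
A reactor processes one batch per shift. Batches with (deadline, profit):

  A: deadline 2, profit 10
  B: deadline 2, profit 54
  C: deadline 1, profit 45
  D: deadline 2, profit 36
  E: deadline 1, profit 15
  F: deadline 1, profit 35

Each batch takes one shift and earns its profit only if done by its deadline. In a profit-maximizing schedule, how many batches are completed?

Take jobs in profit order; each goes to the latest open slot no later than its deadline.
Profit order: B=54 C=45 D=36 F=35 E=15 A=10
Assign: B→slot 2, C→slot 1, D skipped, F skipped, E skipped, A skipped.
Slots: [1:C] [2:B]
2 of 6 scheduled.

2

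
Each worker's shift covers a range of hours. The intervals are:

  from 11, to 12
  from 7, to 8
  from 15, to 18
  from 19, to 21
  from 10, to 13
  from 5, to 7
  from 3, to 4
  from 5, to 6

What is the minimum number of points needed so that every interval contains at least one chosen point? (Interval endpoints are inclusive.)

Process intervals by earliest right end; each time one isn't hit yet, stab at its right endpoint.
Sorted: [3,4] [5,6] [5,7] [7,8] [11,12] [10,13] [15,18] [19,21]
{[3,4]} hit by 4; {[5,6],[5,7]} hit by 6; {[7,8]} hit by 8; {[11,12],[10,13]} hit by 12; {[15,18]} hit by 18; {[19,21]} hit by 21.
Points: 4, 6, 8, 12, 18, 21 (6 total).

6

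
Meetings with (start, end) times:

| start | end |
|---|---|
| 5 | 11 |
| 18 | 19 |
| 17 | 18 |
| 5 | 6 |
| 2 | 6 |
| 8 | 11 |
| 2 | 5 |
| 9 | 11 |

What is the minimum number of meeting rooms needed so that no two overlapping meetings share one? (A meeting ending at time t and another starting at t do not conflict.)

Count concurrent intervals with a sweep; the peak is the room count.
starts: [2, 2, 5, 5, 8, 9, 17, 18]
ends:   [5, 6, 6, 11, 11, 11, 18, 19]
s2→1 s2→2 e5→1 s5→2 s5→3  — peak 3.

3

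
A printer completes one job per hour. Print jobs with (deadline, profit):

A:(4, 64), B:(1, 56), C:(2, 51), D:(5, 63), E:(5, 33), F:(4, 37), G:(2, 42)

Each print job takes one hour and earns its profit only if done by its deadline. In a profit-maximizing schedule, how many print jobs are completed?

5

Profit order: A=64 D=63 B=56 C=51 G=42 F=37 E=33
Assign: A→slot 4, D→slot 5, B→slot 1, C→slot 2, G skipped, F→slot 3, E skipped.
Slots: [1:B] [2:C] [3:F] [4:A] [5:D]
5 of 7 scheduled.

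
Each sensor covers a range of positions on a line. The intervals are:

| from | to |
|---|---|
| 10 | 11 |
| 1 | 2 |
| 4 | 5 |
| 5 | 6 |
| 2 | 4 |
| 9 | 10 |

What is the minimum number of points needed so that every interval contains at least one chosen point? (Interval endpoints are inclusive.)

3

Sort by right endpoint; whenever an interval is uncovered, place a point at its right end.
Sorted: [1,2] [2,4] [4,5] [5,6] [9,10] [10,11]
{[1,2],[2,4]} hit by 2; {[4,5],[5,6]} hit by 5; {[9,10],[10,11]} hit by 10.
Points: 2, 5, 10 (3 total).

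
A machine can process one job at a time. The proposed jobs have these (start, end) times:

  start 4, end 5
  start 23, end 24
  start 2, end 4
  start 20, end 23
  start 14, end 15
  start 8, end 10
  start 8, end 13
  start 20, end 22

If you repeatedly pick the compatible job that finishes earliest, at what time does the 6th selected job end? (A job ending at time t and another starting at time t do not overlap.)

24

Order by finish time; keep every interval that doesn't clash with the previous kept one.
By end time: (2,4), (4,5), (8,10), (8,13), (14,15), (20,22), (20,23), (23,24).
Pick (2,4); next start ≥ 4 → (4,5); next start ≥ 5 → (8,10); next start ≥ 10 → (14,15); next start ≥ 15 → (20,22); next start ≥ 22 → (23,24).
Selected: (2,4) (4,5) (8,10) (14,15) (20,22) (23,24)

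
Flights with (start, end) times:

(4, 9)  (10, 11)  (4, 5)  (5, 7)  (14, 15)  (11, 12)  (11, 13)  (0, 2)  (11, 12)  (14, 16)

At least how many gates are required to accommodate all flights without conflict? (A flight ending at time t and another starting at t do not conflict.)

The answer is the maximum number of intervals overlapping at any instant.
Events (time:±→running): 0:+→1 2:-→0 4:+→1 4:+→2 5:-→1 5:+→2 7:-→1 9:-→0 10:+→1 11:-→0 11:+→1 11:+→2 11:+→3 … peak 3.

3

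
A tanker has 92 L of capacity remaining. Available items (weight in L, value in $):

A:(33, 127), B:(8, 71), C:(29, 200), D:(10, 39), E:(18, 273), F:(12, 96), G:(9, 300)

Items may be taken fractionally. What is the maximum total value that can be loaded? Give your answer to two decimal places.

Sort by value per unit weight and fill in that order.
Order: G (300/9=33.33) > E (273/18=15.17) > B (71/8=8.88) > F (96/12=8.00) > C (200/29=6.90) > D (39/10=3.90) > A (127/33=3.85)
Fill: take G (9 @ 300) → take E (18 @ 273) → take B (8 @ 71) → take F (12 @ 96) → take C (29 @ 200) → take D (10 @ 39) → take 6/33 of A → 23.09; 92/92 used.
Total value = 1002.09

1002.09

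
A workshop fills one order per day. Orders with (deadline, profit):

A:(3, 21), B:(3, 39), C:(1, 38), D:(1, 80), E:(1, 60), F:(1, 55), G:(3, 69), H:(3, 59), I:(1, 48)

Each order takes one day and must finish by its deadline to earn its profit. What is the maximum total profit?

Take jobs in profit order; each goes to the latest open slot no later than its deadline.
Profit order: D=80 G=69 E=60 H=59 F=55 I=48 B=39 C=38 A=21
Assign: D→slot 1, G→slot 3, E skipped, H→slot 2, F skipped, I skipped, B skipped, C skipped, A skipped.
Slots: [1:D] [2:H] [3:G]
Profit = 80 + 59 + 69 = 208

208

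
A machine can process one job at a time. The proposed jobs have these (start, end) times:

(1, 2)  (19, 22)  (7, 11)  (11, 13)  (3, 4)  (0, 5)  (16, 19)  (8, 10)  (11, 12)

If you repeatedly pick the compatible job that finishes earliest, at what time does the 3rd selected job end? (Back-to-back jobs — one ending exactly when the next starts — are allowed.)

Sorted by end: (1,2)  (3,4)  (0,5)  (8,10)  (7,11)  (11,12)  (11,13)  (16,19)  (19,22)
take (1,2); take (3,4); skip (0,5); take (8,10); skip (7,11); take (11,12); take (16,19); take (19,22).
Selected: (1,2) (3,4) (8,10) (11,12) (16,19) (19,22)

10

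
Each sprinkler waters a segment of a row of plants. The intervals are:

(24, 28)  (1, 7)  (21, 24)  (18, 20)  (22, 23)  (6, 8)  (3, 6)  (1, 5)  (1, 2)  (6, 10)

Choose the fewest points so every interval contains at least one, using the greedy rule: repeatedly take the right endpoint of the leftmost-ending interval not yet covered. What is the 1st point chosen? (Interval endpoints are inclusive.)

Sort by right endpoint; whenever an interval is uncovered, place a point at its right end.
Sorted: [1,2] [1,5] [3,6] [1,7] [6,8] [6,10] [18,20] [22,23] [21,24] [24,28]
{[1,2],[1,5]} hit by 2; {[3,6],[1,7],[6,8],[6,10]} hit by 6; {[18,20]} hit by 20; {[22,23],[21,24]} hit by 23; {[24,28]} hit by 28.
Points: 2, 6, 20, 23, 28 (5 total).

2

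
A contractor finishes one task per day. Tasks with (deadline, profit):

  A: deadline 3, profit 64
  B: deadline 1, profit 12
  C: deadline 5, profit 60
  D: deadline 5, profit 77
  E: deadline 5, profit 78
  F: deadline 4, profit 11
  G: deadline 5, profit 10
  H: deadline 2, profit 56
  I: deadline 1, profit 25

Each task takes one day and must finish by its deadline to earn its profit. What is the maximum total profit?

Profit order: E=78 D=77 A=64 C=60 H=56 I=25 B=12 F=11 G=10
Assign: E→slot 5, D→slot 4, A→slot 3, C→slot 2, H→slot 1, I skipped, B skipped, F skipped, G skipped.
Slots: [1:H] [2:C] [3:A] [4:D] [5:E]
Profit = 56 + 60 + 64 + 77 + 78 = 335

335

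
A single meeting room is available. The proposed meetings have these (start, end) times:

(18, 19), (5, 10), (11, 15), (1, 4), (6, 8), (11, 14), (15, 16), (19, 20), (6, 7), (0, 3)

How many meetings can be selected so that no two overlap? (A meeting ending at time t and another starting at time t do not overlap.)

6

Greedy by earliest finish: after sorting by end time, pick each interval compatible with the last pick.
By end time: (0,3), (1,4), (6,7), (6,8), (5,10), (11,14), (11,15), (15,16), (18,19), (19,20).
Pick (0,3); next start ≥ 3 → (6,7); next start ≥ 7 → (11,14); next start ≥ 14 → (15,16); next start ≥ 16 → (18,19); next start ≥ 19 → (19,20).
Selected 6 meetings.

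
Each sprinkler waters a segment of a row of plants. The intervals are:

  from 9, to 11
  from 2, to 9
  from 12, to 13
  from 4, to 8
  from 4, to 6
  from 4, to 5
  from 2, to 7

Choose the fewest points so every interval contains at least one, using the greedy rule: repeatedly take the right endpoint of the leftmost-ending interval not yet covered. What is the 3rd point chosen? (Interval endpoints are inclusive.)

By right end: [4,5]  [4,6]  [2,7]  [4,8]  [2,9]  [9,11]  [12,13]
[4,5] uncovered → point at 5; [9,11] uncovered → point at 11; [12,13] uncovered → point at 13.
Points: 5, 11, 13 (3 total).

13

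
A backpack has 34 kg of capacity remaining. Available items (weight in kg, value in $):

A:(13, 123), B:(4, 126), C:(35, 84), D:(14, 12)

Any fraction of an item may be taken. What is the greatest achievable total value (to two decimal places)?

289.80

Sort by value per unit weight and fill in that order.
Ratios (sorted): B 31.50, A 9.46, C 2.40, D 0.86
take B (4 @ 126); take A (13 @ 123); take 17/35 of C → 40.80. Capacity used 34/34.
Total value = 289.80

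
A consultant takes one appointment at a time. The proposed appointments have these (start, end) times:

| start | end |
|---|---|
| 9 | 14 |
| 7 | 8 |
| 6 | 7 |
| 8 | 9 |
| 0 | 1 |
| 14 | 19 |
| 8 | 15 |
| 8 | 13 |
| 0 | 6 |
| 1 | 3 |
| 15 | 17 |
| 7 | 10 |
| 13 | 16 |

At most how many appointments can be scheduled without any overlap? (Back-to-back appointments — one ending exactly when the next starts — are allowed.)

Sorted by end: (0,1)  (1,3)  (0,6)  (6,7)  (7,8)  (8,9)  (7,10)  (8,13)  (9,14)  (8,15)  (13,16)  (15,17)  (14,19)
take (0,1); take (1,3); take (6,7); take (7,8); take (8,9); skip (7,10); skip (8,13); take (9,14); skip (8,15); skip (13,16); take (15,17); skip (14,19).
Selected 7 appointments.

7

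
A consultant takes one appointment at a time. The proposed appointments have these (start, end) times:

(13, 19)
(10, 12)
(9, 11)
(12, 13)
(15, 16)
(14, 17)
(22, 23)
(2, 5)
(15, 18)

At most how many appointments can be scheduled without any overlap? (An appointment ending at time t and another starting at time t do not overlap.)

5

Sort by end time and greedily take each interval whose start is ≥ the last chosen end.
By end time: (2,5), (9,11), (10,12), (12,13), (15,16), (14,17), (15,18), (13,19), (22,23).
Pick (2,5); next start ≥ 5 → (9,11); next start ≥ 11 → (12,13); next start ≥ 13 → (15,16); next start ≥ 16 → (22,23).
Selected 5 appointments.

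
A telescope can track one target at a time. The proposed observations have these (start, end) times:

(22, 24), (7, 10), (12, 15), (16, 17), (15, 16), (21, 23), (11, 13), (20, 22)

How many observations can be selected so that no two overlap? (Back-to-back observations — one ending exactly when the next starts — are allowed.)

6

Greedy by earliest finish: after sorting by end time, pick each interval compatible with the last pick.
Sorted by end: (7,10)  (11,13)  (12,15)  (15,16)  (16,17)  (20,22)  (21,23)  (22,24)
take (7,10); take (11,13); skip (12,15); take (15,16); take (16,17); take (20,22); take (22,24).
Selected 6 observations.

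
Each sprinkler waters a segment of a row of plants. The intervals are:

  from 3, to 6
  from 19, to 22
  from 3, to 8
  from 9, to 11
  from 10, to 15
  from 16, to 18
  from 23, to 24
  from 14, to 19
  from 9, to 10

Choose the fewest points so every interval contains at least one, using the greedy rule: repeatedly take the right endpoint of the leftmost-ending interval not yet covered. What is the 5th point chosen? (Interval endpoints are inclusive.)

By right end: [3,6]  [3,8]  [9,10]  [9,11]  [10,15]  [16,18]  [14,19]  [19,22]  [23,24]
[3,6] uncovered → point at 6; [9,10] uncovered → point at 10; [16,18] uncovered → point at 18; [19,22] uncovered → point at 22; [23,24] uncovered → point at 24.
Points: 6, 10, 18, 22, 24 (5 total).

24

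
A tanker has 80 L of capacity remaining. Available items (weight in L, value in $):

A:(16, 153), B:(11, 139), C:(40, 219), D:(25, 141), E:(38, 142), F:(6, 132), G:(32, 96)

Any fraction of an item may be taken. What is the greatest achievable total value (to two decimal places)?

685.45

Order: F (132/6=22.00) > B (139/11=12.64) > A (153/16=9.56) > D (141/25=5.64) > C (219/40=5.47) > E (142/38=3.74) > G (96/32=3.00)
Fill: take F (6 @ 132) → take B (11 @ 139) → take A (16 @ 153) → take D (25 @ 141) → take 22/40 of C → 120.45; 80/80 used.
Total value = 685.45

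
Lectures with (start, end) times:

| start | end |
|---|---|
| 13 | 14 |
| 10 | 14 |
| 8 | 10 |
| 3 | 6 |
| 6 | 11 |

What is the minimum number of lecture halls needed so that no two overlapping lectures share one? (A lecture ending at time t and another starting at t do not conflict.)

The answer is the maximum number of intervals overlapping at any instant.
Events (time:±→running): 3:+→1 6:-→0 6:+→1 8:+→2 … peak 2.

2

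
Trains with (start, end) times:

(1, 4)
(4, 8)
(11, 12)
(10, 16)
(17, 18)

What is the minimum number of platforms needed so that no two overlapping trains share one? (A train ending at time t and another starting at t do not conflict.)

2

Count concurrent intervals with a sweep; the peak is the room count.
starts: [1, 4, 10, 11, 17]
ends:   [4, 8, 12, 16, 18]
s1→1 e4→0 s4→1 e8→0 s10→1 s11→2  — peak 2.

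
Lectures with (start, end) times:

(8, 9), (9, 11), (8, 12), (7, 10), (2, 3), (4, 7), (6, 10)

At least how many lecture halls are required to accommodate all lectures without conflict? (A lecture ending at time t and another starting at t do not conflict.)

starts: [2, 4, 6, 7, 8, 8, 9]
ends:   [3, 7, 9, 10, 10, 11, 12]
s2→1 e3→0 s4→1 s6→2 e7→1 s7→2 s8→3 s8→4  — peak 4.

4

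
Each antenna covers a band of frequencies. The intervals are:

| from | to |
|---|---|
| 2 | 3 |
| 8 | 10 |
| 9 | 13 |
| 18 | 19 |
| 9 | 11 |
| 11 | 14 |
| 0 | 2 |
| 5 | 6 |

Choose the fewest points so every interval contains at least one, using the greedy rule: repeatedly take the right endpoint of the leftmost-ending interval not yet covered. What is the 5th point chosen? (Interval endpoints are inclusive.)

Sorted: [0,2] [2,3] [5,6] [8,10] [9,11] [9,13] [11,14] [18,19]
{[0,2],[2,3]} hit by 2; {[5,6]} hit by 6; {[8,10],[9,11],[9,13]} hit by 10; {[11,14]} hit by 14; {[18,19]} hit by 19.
Points: 2, 6, 10, 14, 19 (5 total).

19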